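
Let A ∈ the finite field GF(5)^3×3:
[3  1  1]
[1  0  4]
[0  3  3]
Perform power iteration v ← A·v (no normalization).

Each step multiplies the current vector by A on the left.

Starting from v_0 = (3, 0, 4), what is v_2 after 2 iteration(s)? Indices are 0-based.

v_0 = (3, 0, 4).
v_1 = A·v_0 = (3, 4, 2).
v_2 = A·v_1 = (0, 1, 3).

v_2 = (0, 1, 3)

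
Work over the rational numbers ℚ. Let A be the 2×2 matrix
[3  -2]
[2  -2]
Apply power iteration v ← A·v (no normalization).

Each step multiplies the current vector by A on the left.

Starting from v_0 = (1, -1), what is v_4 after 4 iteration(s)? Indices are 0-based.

v_4 = (31, 14)

v_0 = (1, -1).
v_1 = A·v_0 = (5, 4).
v_2 = A·v_1 = (7, 2).
v_3 = A·v_2 = (17, 10).
v_4 = A·v_3 = (31, 14).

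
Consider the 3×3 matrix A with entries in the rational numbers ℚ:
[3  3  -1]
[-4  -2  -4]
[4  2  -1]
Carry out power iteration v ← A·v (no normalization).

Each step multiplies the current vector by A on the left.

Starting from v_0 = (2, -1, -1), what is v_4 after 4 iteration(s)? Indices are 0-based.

v_4 = (-103, 740, -295)

v_0 = (2, -1, -1).
v_1 = A·v_0 = (4, -2, 7).
v_2 = A·v_1 = (-1, -40, 5).
v_3 = A·v_2 = (-128, 64, -89).
v_4 = A·v_3 = (-103, 740, -295).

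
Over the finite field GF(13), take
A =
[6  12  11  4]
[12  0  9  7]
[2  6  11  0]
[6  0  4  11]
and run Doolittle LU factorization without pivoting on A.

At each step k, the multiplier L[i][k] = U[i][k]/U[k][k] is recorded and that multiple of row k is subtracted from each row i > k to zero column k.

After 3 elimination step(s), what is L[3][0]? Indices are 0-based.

L[3][0] = 1

Step 1: pivot at (0,0) is 6.
  row1 ← row1 − (2)·row0  ⇒  L[1][0]=2, U row1=(0, 2, 0, 12)
  row2 ← row2 − (9)·row0  ⇒  L[2][0]=9, U row2=(0, 2, 3, 3)
  row3 ← row3 − (1)·row0  ⇒  L[3][0]=1, U row3=(0, 1, 6, 7)
Step 2: pivot at (1,1) is 2.
  row2 ← row2 − (1)·row1  ⇒  L[2][1]=1, U row2=(0, 0, 3, 4)
  row3 ← row3 − (7)·row1  ⇒  L[3][1]=7, U row3=(0, 0, 6, 1)
Step 3: pivot at (2,2) is 3.
  row3 ← row3 − (2)·row2  ⇒  L[3][2]=2, U row3=(0, 0, 0, 6)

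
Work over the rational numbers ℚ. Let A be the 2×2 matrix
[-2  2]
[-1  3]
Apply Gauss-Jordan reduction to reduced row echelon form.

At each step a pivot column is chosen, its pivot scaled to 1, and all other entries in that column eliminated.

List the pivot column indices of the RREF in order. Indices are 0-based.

pivot columns: 0, 1

[1] R0 /= -2  ⇒  (1, -1)
     R1 -= -1·R0  ⇒  (0, 2)
[2] R1 /= 2  ⇒  (0, 1)
     R0 -= -1·R1  ⇒  (1, 0)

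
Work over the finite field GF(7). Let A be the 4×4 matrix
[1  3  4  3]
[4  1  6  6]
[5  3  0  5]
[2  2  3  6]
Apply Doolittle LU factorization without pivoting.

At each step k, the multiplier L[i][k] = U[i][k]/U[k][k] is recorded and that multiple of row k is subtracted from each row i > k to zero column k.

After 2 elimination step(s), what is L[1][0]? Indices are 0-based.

L[1][0] = 4

k=0: U[0][0]=1
  eliminate (1,0): mult=4, new row 1: (0, 3, 4, 1); set L[1][0]=4
  eliminate (2,0): mult=5, new row 2: (0, 2, 1, 4); set L[2][0]=5
  eliminate (3,0): mult=2, new row 3: (0, 3, 2, 0); set L[3][0]=2
k=1: U[1][1]=3
  eliminate (2,1): mult=3, new row 2: (0, 0, 3, 1); set L[2][1]=3
  eliminate (3,1): mult=1, new row 3: (0, 0, 5, 6); set L[3][1]=1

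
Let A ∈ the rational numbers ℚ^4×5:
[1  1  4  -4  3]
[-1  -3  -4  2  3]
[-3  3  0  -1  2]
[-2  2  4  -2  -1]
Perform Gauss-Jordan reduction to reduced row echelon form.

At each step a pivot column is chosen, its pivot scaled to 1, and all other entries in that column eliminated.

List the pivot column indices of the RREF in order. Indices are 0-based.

pivot columns: 0, 1, 2, 3

[1] R0 /= 1  ⇒  (1, 1, 4, -4, 3)
     R1 -= -1·R0  ⇒  (0, -2, 0, -2, 6)
     R2 -= -3·R0  ⇒  (0, 6, 12, -13, 11)
     R3 -= -2·R0  ⇒  (0, 4, 12, -10, 5)
[2] R1 /= -2  ⇒  (0, 1, 0, 1, -3)
     R0 -= 1·R1  ⇒  (1, 0, 4, -5, 6)
     R2 -= 6·R1  ⇒  (0, 0, 12, -19, 29)
     R3 -= 4·R1  ⇒  (0, 0, 12, -14, 17)
[3] R2 /= 12  ⇒  (0, 0, 1, -19/12, 29/12)
     R0 -= 4·R2  ⇒  (1, 0, 0, 4/3, -11/3)
     R3 -= 12·R2  ⇒  (0, 0, 0, 5, -12)
[4] R3 /= 5  ⇒  (0, 0, 0, 1, -12/5)
     R0 -= 4/3·R3  ⇒  (1, 0, 0, 0, -7/15)
     R1 -= 1·R3  ⇒  (0, 1, 0, 0, -3/5)
     R2 -= -19/12·R3  ⇒  (0, 0, 1, 0, -83/60)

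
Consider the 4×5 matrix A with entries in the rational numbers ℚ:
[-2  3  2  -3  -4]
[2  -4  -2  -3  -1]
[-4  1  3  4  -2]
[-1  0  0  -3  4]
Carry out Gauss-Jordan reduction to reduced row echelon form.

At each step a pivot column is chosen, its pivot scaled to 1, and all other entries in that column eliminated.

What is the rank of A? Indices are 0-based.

rank = 4

step 1: normalize row 0 (÷-2) = (1, -3/2, -1, 3/2, 2)
  row 1: subtract 2×row0 = (0, -1, 0, -6, -5)
  row 2: subtract -4×row0 = (0, -5, -1, 10, 6)
  row 3: subtract -1×row0 = (0, -3/2, -1, -3/2, 6)
step 2: normalize row 1 (÷-1) = (0, 1, 0, 6, 5)
  row 0: subtract -3/2×row1 = (1, 0, -1, 21/2, 19/2)
  row 2: subtract -5×row1 = (0, 0, -1, 40, 31)
  row 3: subtract -3/2×row1 = (0, 0, -1, 15/2, 27/2)
step 3: normalize row 2 (÷-1) = (0, 0, 1, -40, -31)
  row 0: subtract -1×row2 = (1, 0, 0, -59/2, -43/2)
  row 3: subtract -1×row2 = (0, 0, 0, -65/2, -35/2)
step 4: normalize row 3 (÷-65/2) = (0, 0, 0, 1, 7/13)
  row 0: subtract -59/2×row3 = (1, 0, 0, 0, -73/13)
  row 1: subtract 6×row3 = (0, 1, 0, 0, 23/13)
  row 2: subtract -40×row3 = (0, 0, 1, 0, -123/13)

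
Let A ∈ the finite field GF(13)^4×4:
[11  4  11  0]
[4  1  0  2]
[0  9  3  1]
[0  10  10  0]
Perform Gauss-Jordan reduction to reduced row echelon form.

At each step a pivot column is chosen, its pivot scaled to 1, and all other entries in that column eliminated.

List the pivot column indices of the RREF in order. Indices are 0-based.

step 1: normalize row 0 (÷11) = (1, 11, 1, 0)
  row 1: subtract 4×row0 = (0, 9, 9, 2)
step 2: normalize row 1 (÷9) = (0, 1, 1, 6)
  row 0: subtract 11×row1 = (1, 0, 3, 12)
  row 2: subtract 9×row1 = (0, 0, 7, 12)
  row 3: subtract 10×row1 = (0, 0, 0, 5)
step 3: normalize row 2 (÷7) = (0, 0, 1, 11)
  row 0: subtract 3×row2 = (1, 0, 0, 5)
  row 1: subtract 1×row2 = (0, 1, 0, 8)
step 4: normalize row 3 (÷5) = (0, 0, 0, 1)
  row 0: subtract 5×row3 = (1, 0, 0, 0)
  row 1: subtract 8×row3 = (0, 1, 0, 0)
  row 2: subtract 11×row3 = (0, 0, 1, 0)

pivot columns: 0, 1, 2, 3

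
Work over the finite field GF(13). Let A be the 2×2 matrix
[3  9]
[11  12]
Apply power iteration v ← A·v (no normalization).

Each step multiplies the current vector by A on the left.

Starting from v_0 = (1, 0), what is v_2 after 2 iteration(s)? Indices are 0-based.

v_0 = (1, 0).
v_1 = A·v_0 = (3, 11).
v_2 = A·v_1 = (4, 9).

v_2 = (4, 9)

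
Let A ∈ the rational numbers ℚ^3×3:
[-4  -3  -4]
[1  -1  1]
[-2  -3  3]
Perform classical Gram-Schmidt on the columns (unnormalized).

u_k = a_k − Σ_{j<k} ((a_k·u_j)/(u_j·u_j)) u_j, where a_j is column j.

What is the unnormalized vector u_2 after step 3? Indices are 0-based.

u_2 = (-35/22, -21/11, 49/22)

Step 1: u_0 = a_0 = (-4, 1, -2).
Step 2: u_1 = a_1 − (17/21)·u_0 = (5/21, -38/21, -29/21).
Step 3: u_2 = a_2 − (11/21)·u_0 − (-29/22)·u_1 = (-35/22, -21/11, 49/22).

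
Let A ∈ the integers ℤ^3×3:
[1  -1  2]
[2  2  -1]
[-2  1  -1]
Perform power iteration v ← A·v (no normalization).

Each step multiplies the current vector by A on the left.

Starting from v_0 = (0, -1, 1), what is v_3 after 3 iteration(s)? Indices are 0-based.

v_3 = (-14, 15, 5)

v_0 = (0, -1, 1).
v_1 = A·v_0 = (3, -3, -2).
v_2 = A·v_1 = (2, 2, -7).
v_3 = A·v_2 = (-14, 15, 5).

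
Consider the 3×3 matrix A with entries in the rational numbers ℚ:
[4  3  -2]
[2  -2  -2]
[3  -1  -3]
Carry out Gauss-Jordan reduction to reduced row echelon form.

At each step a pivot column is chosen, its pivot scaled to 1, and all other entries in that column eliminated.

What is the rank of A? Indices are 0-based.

rank = 3

pivot(0,0)=4: scale R0 → (1, 3/4, -1/2)
  clear (1,0): R1 −= (2)R0 → (0, -7/2, -1)
  clear (2,0): R2 −= (3)R0 → (0, -13/4, -3/2)
pivot(1,1)=-7/2: scale R1 → (0, 1, 2/7)
  clear (0,1): R0 −= (3/4)R1 → (1, 0, -5/7)
  clear (2,1): R2 −= (-13/4)R1 → (0, 0, -4/7)
pivot(2,2)=-4/7: scale R2 → (0, 0, 1)
  clear (0,2): R0 −= (-5/7)R2 → (1, 0, 0)
  clear (1,2): R1 −= (2/7)R2 → (0, 1, 0)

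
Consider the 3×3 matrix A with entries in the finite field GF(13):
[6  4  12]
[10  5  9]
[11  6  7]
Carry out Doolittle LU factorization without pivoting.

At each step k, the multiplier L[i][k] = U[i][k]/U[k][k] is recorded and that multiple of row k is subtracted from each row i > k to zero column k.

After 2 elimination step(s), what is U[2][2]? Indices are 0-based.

U[2][2] = 12

k=0: U[0][0]=6
  eliminate (1,0): mult=6, new row 1: (0, 7, 2); set L[1][0]=6
  eliminate (2,0): mult=4, new row 2: (0, 3, 11); set L[2][0]=4
k=1: U[1][1]=7
  eliminate (2,1): mult=6, new row 2: (0, 0, 12); set L[2][1]=6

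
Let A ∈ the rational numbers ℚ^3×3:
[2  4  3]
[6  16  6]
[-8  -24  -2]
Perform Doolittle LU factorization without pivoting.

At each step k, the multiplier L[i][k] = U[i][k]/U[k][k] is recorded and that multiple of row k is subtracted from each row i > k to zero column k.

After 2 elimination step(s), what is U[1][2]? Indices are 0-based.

k=0: U[0][0]=2
  eliminate (1,0): mult=3, new row 1: (0, 4, -3); set L[1][0]=3
  eliminate (2,0): mult=-4, new row 2: (0, -8, 10); set L[2][0]=-4
k=1: U[1][1]=4
  eliminate (2,1): mult=-2, new row 2: (0, 0, 4); set L[2][1]=-2

U[1][2] = -3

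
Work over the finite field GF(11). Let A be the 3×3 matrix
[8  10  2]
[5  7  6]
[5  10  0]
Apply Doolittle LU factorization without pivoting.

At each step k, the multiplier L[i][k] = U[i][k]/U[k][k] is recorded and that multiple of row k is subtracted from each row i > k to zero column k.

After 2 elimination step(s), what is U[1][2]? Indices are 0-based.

U[1][2] = 2

k=0: U[0][0]=8
  eliminate (1,0): mult=2, new row 1: (0, 9, 2); set L[1][0]=2
  eliminate (2,0): mult=2, new row 2: (0, 1, 7); set L[2][0]=2
k=1: U[1][1]=9
  eliminate (2,1): mult=5, new row 2: (0, 0, 8); set L[2][1]=5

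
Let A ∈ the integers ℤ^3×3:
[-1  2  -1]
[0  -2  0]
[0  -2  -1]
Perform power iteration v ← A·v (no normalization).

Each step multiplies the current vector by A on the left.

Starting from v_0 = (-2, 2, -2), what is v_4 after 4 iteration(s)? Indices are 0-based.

v_4 = (-26, 32, 58)

v_0 = (-2, 2, -2).
v_1 = A·v_0 = (8, -4, -2).
v_2 = A·v_1 = (-14, 8, 10).
v_3 = A·v_2 = (20, -16, -26).
v_4 = A·v_3 = (-26, 32, 58).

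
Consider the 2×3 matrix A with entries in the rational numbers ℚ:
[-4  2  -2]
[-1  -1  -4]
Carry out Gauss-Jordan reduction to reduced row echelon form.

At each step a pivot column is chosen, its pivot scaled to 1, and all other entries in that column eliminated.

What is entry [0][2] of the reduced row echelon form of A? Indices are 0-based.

[1] R0 /= -4  ⇒  (1, -1/2, 1/2)
     R1 -= -1·R0  ⇒  (0, -3/2, -7/2)
[2] R1 /= -3/2  ⇒  (0, 1, 7/3)
     R0 -= -1/2·R1  ⇒  (1, 0, 5/3)

M[0][2] = 5/3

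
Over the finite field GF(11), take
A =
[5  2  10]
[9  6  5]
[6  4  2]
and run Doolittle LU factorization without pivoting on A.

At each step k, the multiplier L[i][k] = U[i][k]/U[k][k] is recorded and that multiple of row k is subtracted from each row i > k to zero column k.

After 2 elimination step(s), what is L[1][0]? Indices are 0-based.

[col 0] pivot 5
  R1 -= 4*R0 → (0, 9, 9)  (L[1][0] := 4)
  R2 -= 10*R0 → (0, 6, 1)  (L[2][0] := 10)
[col 1] pivot 9
  R2 -= 8*R1 → (0, 0, 6)  (L[2][1] := 8)

L[1][0] = 4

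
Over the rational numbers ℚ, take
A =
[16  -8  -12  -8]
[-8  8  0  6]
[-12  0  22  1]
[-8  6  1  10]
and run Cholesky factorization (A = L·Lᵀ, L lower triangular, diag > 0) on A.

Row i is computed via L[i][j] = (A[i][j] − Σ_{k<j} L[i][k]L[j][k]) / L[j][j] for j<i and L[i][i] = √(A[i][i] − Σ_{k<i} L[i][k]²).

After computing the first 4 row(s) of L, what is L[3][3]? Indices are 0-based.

Step 1: L[0][0] = √(16) = 4.
  L[1][0] = (-8) / L[0][0] = -2.
Step 2: L[1][1] = √(4) = 2.
  L[2][0] = (-12) / L[0][0] = -3.
  L[2][1] = (-6) / L[1][1] = -3.
Step 3: L[2][2] = √(4) = 2.
  L[3][0] = (-8) / L[0][0] = -2.
  L[3][1] = (2) / L[1][1] = 1.
  L[3][2] = (-2) / L[2][2] = -1.
Step 4: L[3][3] = √(4) = 2.

L[3][3] = 2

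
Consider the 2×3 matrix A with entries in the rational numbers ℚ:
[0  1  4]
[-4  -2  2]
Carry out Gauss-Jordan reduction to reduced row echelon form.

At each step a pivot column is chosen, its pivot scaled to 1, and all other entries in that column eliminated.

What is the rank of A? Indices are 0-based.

step 1: exchange rows 0,1
step 1: normalize row 0 (÷-4) = (1, 1/2, -1/2)
step 2: normalize row 1 (÷1) = (0, 1, 4)
  row 0: subtract 1/2×row1 = (1, 0, -5/2)

rank = 2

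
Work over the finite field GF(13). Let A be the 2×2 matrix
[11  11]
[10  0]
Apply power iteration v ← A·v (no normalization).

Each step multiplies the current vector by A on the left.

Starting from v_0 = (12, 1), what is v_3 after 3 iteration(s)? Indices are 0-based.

v_0 = (12, 1).
v_1 = A·v_0 = (0, 3).
v_2 = A·v_1 = (7, 0).
v_3 = A·v_2 = (12, 5).

v_3 = (12, 5)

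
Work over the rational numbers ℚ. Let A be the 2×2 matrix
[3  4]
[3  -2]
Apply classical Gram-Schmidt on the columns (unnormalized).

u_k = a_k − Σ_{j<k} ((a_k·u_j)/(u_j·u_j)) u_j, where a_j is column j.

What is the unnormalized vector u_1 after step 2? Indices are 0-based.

u_1 = (3, -3)

Step 1: u_0 = a_0 = (3, 3).
Step 2: u_1 = a_1 − (1/3)·u_0 = (3, -3).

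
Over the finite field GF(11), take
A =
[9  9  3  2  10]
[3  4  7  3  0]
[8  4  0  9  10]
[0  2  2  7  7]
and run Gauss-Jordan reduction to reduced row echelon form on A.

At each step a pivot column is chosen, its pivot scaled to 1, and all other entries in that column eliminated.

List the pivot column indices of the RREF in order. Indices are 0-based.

pivot(0,0)=9: scale R0 → (1, 1, 4, 10, 6)
  clear (1,0): R1 −= (3)R0 → (0, 1, 6, 6, 4)
  clear (2,0): R2 −= (8)R0 → (0, 7, 1, 6, 6)
pivot(1,1)=1: scale R1 → (0, 1, 6, 6, 4)
  clear (0,1): R0 −= (1)R1 → (1, 0, 9, 4, 2)
  clear (2,1): R2 −= (7)R1 → (0, 0, 3, 8, 0)
  clear (3,1): R3 −= (2)R1 → (0, 0, 1, 6, 10)
pivot(2,2)=3: scale R2 → (0, 0, 1, 10, 0)
  clear (0,2): R0 −= (9)R2 → (1, 0, 0, 2, 2)
  clear (1,2): R1 −= (6)R2 → (0, 1, 0, 1, 4)
  clear (3,2): R3 −= (1)R2 → (0, 0, 0, 7, 10)
pivot(3,3)=7: scale R3 → (0, 0, 0, 1, 3)
  clear (0,3): R0 −= (2)R3 → (1, 0, 0, 0, 7)
  clear (1,3): R1 −= (1)R3 → (0, 1, 0, 0, 1)
  clear (2,3): R2 −= (10)R3 → (0, 0, 1, 0, 3)

pivot columns: 0, 1, 2, 3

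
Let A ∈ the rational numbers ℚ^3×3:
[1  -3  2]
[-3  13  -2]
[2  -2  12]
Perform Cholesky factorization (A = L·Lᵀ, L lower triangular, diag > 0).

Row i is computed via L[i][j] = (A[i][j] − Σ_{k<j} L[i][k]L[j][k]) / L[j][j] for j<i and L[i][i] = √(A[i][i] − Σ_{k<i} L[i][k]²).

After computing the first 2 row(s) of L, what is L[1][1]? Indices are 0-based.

L[1][1] = 2

Step 1: L[0][0] = √(1) = 1.
  L[1][0] = (-3) / L[0][0] = -3.
Step 2: L[1][1] = √(4) = 2.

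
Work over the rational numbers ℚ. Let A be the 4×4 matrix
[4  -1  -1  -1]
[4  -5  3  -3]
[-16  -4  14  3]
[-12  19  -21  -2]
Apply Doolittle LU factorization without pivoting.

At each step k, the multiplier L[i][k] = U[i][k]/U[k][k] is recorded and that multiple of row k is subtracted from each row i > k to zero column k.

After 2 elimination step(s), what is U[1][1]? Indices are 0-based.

Step 1: pivot at (0,0) is 4.
  row1 ← row1 − (1)·row0  ⇒  L[1][0]=1, U row1=(0, -4, 4, -2)
  row2 ← row2 − (-4)·row0  ⇒  L[2][0]=-4, U row2=(0, -8, 10, -1)
  row3 ← row3 − (-3)·row0  ⇒  L[3][0]=-3, U row3=(0, 16, -24, -5)
Step 2: pivot at (1,1) is -4.
  row2 ← row2 − (2)·row1  ⇒  L[2][1]=2, U row2=(0, 0, 2, 3)
  row3 ← row3 − (-4)·row1  ⇒  L[3][1]=-4, U row3=(0, 0, -8, -13)

U[1][1] = -4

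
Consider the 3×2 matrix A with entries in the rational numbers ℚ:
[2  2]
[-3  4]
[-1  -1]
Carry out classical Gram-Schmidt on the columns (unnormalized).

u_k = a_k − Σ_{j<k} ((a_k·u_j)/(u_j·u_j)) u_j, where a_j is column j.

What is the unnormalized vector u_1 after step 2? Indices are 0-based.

Step 1: u_0 = a_0 = (2, -3, -1).
Step 2: u_1 = a_1 − (-1/2)·u_0 = (3, 5/2, -3/2).

u_1 = (3, 5/2, -3/2)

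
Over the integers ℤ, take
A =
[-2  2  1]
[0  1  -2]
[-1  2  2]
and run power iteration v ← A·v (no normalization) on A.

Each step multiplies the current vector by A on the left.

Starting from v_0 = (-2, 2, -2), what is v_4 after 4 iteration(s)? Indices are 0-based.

v_0 = (-2, 2, -2).
v_1 = A·v_0 = (6, 6, 2).
v_2 = A·v_1 = (2, 2, 10).
v_3 = A·v_2 = (10, -18, 22).
v_4 = A·v_3 = (-34, -62, -2).

v_4 = (-34, -62, -2)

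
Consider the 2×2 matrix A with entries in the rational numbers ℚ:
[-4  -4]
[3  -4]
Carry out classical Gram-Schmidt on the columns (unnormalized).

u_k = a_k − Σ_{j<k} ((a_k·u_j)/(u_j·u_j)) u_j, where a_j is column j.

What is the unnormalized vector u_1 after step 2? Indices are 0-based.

u_1 = (-84/25, -112/25)

Step 1: u_0 = a_0 = (-4, 3).
Step 2: u_1 = a_1 − (4/25)·u_0 = (-84/25, -112/25).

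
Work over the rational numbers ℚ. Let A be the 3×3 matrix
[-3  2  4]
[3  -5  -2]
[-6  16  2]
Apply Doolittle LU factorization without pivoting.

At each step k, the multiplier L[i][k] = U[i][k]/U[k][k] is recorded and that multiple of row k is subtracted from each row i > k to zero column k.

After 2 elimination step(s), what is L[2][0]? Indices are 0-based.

L[2][0] = 2

[col 0] pivot -3
  R1 -= -1*R0 → (0, -3, 2)  (L[1][0] := -1)
  R2 -= 2*R0 → (0, 12, -6)  (L[2][0] := 2)
[col 1] pivot -3
  R2 -= -4*R1 → (0, 0, 2)  (L[2][1] := -4)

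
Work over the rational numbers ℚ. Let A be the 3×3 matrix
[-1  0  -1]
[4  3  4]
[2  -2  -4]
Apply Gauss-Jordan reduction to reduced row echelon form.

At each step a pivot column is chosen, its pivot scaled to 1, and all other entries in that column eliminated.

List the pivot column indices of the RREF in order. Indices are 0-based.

[1] R0 /= -1  ⇒  (1, 0, 1)
     R1 -= 4·R0  ⇒  (0, 3, 0)
     R2 -= 2·R0  ⇒  (0, -2, -6)
[2] R1 /= 3  ⇒  (0, 1, 0)
     R2 -= -2·R1  ⇒  (0, 0, -6)
[3] R2 /= -6  ⇒  (0, 0, 1)
     R0 -= 1·R2  ⇒  (1, 0, 0)

pivot columns: 0, 1, 2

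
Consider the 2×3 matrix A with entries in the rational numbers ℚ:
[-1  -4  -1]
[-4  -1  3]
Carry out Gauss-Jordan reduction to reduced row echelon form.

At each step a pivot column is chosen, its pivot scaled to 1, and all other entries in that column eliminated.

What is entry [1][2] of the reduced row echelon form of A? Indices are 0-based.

M[1][2] = 7/15

step 1: normalize row 0 (÷-1) = (1, 4, 1)
  row 1: subtract -4×row0 = (0, 15, 7)
step 2: normalize row 1 (÷15) = (0, 1, 7/15)
  row 0: subtract 4×row1 = (1, 0, -13/15)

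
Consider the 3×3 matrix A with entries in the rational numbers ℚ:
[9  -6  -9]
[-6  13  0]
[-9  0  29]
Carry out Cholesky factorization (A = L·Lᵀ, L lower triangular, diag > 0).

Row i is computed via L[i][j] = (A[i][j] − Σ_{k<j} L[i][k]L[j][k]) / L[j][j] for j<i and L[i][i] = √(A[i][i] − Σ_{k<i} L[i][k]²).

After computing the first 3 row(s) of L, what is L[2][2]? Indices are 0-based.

Step 1: L[0][0] = √(9) = 3.
  L[1][0] = (-6) / L[0][0] = -2.
Step 2: L[1][1] = √(9) = 3.
  L[2][0] = (-9) / L[0][0] = -3.
  L[2][1] = (-6) / L[1][1] = -2.
Step 3: L[2][2] = √(16) = 4.

L[2][2] = 4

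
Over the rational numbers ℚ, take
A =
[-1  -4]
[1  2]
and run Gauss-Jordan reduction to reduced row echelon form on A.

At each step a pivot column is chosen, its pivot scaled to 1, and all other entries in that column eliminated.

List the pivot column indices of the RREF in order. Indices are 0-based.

pivot(0,0)=-1: scale R0 → (1, 4)
  clear (1,0): R1 −= (1)R0 → (0, -2)
pivot(1,1)=-2: scale R1 → (0, 1)
  clear (0,1): R0 −= (4)R1 → (1, 0)

pivot columns: 0, 1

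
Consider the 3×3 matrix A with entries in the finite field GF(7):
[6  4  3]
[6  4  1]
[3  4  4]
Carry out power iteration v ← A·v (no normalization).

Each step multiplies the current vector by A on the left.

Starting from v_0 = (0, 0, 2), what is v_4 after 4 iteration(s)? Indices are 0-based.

v_4 = (2, 2, 5)

v_0 = (0, 0, 2).
v_1 = A·v_0 = (6, 2, 1).
v_2 = A·v_1 = (5, 3, 2).
v_3 = A·v_2 = (6, 2, 0).
v_4 = A·v_3 = (2, 2, 5).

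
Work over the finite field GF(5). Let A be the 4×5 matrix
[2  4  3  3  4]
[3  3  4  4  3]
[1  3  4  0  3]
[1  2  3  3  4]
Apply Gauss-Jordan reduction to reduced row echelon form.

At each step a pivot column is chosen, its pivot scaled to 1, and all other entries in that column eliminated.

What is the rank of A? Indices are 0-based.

pivot(0,0)=2: scale R0 → (1, 2, 4, 4, 2)
  clear (1,0): R1 −= (3)R0 → (0, 2, 2, 2, 2)
  clear (2,0): R2 −= (1)R0 → (0, 1, 0, 1, 1)
  clear (3,0): R3 −= (1)R0 → (0, 0, 4, 4, 2)
pivot(1,1)=2: scale R1 → (0, 1, 1, 1, 1)
  clear (0,1): R0 −= (2)R1 → (1, 0, 2, 2, 0)
  clear (2,1): R2 −= (1)R1 → (0, 0, 4, 0, 0)
pivot(2,2)=4: scale R2 → (0, 0, 1, 0, 0)
  clear (0,2): R0 −= (2)R2 → (1, 0, 0, 2, 0)
  clear (1,2): R1 −= (1)R2 → (0, 1, 0, 1, 1)
  clear (3,2): R3 −= (4)R2 → (0, 0, 0, 4, 2)
pivot(3,3)=4: scale R3 → (0, 0, 0, 1, 3)
  clear (0,3): R0 −= (2)R3 → (1, 0, 0, 0, 4)
  clear (1,3): R1 −= (1)R3 → (0, 1, 0, 0, 3)

rank = 4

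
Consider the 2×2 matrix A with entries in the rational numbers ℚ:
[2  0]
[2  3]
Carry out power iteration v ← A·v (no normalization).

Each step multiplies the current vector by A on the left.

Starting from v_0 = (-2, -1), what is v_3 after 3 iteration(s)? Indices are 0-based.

v_3 = (-16, -103)

v_0 = (-2, -1).
v_1 = A·v_0 = (-4, -7).
v_2 = A·v_1 = (-8, -29).
v_3 = A·v_2 = (-16, -103).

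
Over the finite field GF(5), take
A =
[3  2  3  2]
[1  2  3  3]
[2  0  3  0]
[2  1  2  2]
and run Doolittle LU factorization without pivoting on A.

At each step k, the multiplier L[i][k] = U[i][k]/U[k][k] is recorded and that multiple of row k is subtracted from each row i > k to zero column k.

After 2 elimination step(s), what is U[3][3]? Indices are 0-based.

[col 0] pivot 3
  R1 -= 2*R0 → (0, 3, 2, 4)  (L[1][0] := 2)
  R2 -= 4*R0 → (0, 2, 1, 2)  (L[2][0] := 4)
  R3 -= 4*R0 → (0, 3, 0, 4)  (L[3][0] := 4)
[col 1] pivot 3
  R2 -= 4*R1 → (0, 0, 3, 1)  (L[2][1] := 4)
  R3 -= 1*R1 → (0, 0, 3, 0)  (L[3][1] := 1)

U[3][3] = 0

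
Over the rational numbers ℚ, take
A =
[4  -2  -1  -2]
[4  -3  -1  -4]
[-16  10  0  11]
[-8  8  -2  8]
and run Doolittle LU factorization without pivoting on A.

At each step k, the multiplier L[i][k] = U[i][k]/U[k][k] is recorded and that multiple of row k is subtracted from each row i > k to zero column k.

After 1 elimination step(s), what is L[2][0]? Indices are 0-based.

Step 1: pivot at (0,0) is 4.
  row1 ← row1 − (1)·row0  ⇒  L[1][0]=1, U row1=(0, -1, 0, -2)
  row2 ← row2 − (-4)·row0  ⇒  L[2][0]=-4, U row2=(0, 2, -4, 3)
  row3 ← row3 − (-2)·row0  ⇒  L[3][0]=-2, U row3=(0, 4, -4, 4)

L[2][0] = -4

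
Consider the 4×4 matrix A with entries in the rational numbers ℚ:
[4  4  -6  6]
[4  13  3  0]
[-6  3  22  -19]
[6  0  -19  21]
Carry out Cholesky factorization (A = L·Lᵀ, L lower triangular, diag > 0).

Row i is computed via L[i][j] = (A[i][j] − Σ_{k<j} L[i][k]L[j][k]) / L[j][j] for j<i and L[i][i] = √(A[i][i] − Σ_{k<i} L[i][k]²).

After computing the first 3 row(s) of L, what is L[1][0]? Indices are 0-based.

L[1][0] = 2

Step 1: L[0][0] = √(4) = 2.
  L[1][0] = (4) / L[0][0] = 2.
Step 2: L[1][1] = √(9) = 3.
  L[2][0] = (-6) / L[0][0] = -3.
  L[2][1] = (9) / L[1][1] = 3.
Step 3: L[2][2] = √(4) = 2.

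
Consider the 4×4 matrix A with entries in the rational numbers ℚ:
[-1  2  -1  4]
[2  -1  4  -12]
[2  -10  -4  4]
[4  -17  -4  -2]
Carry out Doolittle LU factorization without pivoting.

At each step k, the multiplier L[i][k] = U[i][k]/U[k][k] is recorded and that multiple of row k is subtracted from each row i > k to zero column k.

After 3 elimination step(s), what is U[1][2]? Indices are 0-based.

U[1][2] = 2

[col 0] pivot -1
  R1 -= -2*R0 → (0, 3, 2, -4)  (L[1][0] := -2)
  R2 -= -2*R0 → (0, -6, -6, 12)  (L[2][0] := -2)
  R3 -= -4*R0 → (0, -9, -8, 14)  (L[3][0] := -4)
[col 1] pivot 3
  R2 -= -2*R1 → (0, 0, -2, 4)  (L[2][1] := -2)
  R3 -= -3*R1 → (0, 0, -2, 2)  (L[3][1] := -3)
[col 2] pivot -2
  R3 -= 1*R2 → (0, 0, 0, -2)  (L[3][2] := 1)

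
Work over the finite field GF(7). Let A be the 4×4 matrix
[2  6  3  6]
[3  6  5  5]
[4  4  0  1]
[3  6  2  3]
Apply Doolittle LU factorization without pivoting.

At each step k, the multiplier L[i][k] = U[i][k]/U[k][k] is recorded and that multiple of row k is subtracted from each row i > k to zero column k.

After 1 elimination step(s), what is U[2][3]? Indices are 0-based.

U[2][3] = 3

Step 1: pivot at (0,0) is 2.
  row1 ← row1 − (5)·row0  ⇒  L[1][0]=5, U row1=(0, 4, 4, 3)
  row2 ← row2 − (2)·row0  ⇒  L[2][0]=2, U row2=(0, 6, 1, 3)
  row3 ← row3 − (5)·row0  ⇒  L[3][0]=5, U row3=(0, 4, 1, 1)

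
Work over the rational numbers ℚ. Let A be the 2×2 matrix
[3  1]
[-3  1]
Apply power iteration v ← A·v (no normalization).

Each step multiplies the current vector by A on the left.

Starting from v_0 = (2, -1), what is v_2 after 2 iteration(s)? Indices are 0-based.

v_2 = (8, -22)

v_0 = (2, -1).
v_1 = A·v_0 = (5, -7).
v_2 = A·v_1 = (8, -22).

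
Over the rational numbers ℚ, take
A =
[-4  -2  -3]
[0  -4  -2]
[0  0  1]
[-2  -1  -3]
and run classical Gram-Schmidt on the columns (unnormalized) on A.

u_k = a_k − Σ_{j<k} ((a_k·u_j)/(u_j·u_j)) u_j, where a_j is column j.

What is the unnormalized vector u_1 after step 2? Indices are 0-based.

Step 1: u_0 = a_0 = (-4, 0, 0, -2).
Step 2: u_1 = a_1 − (1/2)·u_0 = (0, -4, 0, 0).

u_1 = (0, -4, 0, 0)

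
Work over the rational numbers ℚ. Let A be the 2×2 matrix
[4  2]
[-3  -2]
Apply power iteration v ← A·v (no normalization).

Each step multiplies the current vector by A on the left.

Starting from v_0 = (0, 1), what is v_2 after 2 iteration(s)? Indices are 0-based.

v_0 = (0, 1).
v_1 = A·v_0 = (2, -2).
v_2 = A·v_1 = (4, -2).

v_2 = (4, -2)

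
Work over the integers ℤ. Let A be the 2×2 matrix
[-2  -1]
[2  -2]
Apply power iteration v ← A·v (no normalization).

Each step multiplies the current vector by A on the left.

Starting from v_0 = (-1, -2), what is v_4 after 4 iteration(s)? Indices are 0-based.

v_0 = (-1, -2).
v_1 = A·v_0 = (4, 2).
v_2 = A·v_1 = (-10, 4).
v_3 = A·v_2 = (16, -28).
v_4 = A·v_3 = (-4, 88).

v_4 = (-4, 88)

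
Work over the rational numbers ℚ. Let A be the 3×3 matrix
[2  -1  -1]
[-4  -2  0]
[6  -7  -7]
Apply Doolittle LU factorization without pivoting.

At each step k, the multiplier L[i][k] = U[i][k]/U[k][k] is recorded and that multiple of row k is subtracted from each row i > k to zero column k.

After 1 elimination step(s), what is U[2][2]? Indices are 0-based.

U[2][2] = -4

[col 0] pivot 2
  R1 -= -2*R0 → (0, -4, -2)  (L[1][0] := -2)
  R2 -= 3*R0 → (0, -4, -4)  (L[2][0] := 3)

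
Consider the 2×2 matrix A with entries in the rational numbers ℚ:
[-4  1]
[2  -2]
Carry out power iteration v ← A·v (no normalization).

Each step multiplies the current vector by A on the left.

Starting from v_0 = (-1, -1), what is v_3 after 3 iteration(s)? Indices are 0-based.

v_3 = (54, -36)

v_0 = (-1, -1).
v_1 = A·v_0 = (3, 0).
v_2 = A·v_1 = (-12, 6).
v_3 = A·v_2 = (54, -36).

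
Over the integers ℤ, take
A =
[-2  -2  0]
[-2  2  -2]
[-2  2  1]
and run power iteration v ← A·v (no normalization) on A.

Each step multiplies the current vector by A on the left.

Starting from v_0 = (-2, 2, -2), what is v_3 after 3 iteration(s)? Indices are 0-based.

v_3 = (24, 12, 102)

v_0 = (-2, 2, -2).
v_1 = A·v_0 = (0, 12, 6).
v_2 = A·v_1 = (-24, 12, 30).
v_3 = A·v_2 = (24, 12, 102).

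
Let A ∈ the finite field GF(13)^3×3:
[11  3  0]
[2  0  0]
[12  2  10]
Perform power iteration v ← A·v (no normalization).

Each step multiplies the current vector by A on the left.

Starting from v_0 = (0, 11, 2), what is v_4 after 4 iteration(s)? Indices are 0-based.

v_4 = (10, 10, 7)

v_0 = (0, 11, 2).
v_1 = A·v_0 = (7, 0, 3).
v_2 = A·v_1 = (12, 1, 10).
v_3 = A·v_2 = (5, 11, 12).
v_4 = A·v_3 = (10, 10, 7).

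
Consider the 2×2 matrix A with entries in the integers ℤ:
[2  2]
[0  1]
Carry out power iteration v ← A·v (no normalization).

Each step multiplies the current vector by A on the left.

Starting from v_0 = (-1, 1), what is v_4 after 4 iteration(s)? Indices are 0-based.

v_0 = (-1, 1).
v_1 = A·v_0 = (0, 1).
v_2 = A·v_1 = (2, 1).
v_3 = A·v_2 = (6, 1).
v_4 = A·v_3 = (14, 1).

v_4 = (14, 1)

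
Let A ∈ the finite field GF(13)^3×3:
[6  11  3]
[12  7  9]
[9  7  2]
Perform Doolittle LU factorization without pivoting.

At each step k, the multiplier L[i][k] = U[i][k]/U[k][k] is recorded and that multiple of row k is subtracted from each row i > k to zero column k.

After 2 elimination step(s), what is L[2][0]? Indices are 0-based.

[col 0] pivot 6
  R1 -= 2*R0 → (0, 11, 3)  (L[1][0] := 2)
  R2 -= 8*R0 → (0, 10, 4)  (L[2][0] := 8)
[col 1] pivot 11
  R2 -= 8*R1 → (0, 0, 6)  (L[2][1] := 8)

L[2][0] = 8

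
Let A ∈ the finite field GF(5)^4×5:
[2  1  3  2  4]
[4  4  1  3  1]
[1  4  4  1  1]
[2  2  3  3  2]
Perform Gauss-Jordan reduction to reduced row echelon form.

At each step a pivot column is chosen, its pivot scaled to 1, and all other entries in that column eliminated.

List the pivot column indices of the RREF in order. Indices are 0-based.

step 1: normalize row 0 (÷2) = (1, 3, 4, 1, 2)
  row 1: subtract 4×row0 = (0, 2, 0, 4, 3)
  row 2: subtract 1×row0 = (0, 1, 0, 0, 4)
  row 3: subtract 2×row0 = (0, 1, 0, 1, 3)
step 2: normalize row 1 (÷2) = (0, 1, 0, 2, 4)
  row 0: subtract 3×row1 = (1, 0, 4, 0, 0)
  row 2: subtract 1×row1 = (0, 0, 0, 3, 0)
  row 3: subtract 1×row1 = (0, 0, 0, 4, 4)
skip col 2 (zero from row 2)
step 3: normalize row 2 (÷3) = (0, 0, 0, 1, 0)
  row 1: subtract 2×row2 = (0, 1, 0, 0, 4)
  row 3: subtract 4×row2 = (0, 0, 0, 0, 4)
step 4: normalize row 3 (÷4) = (0, 0, 0, 0, 1)
  row 1: subtract 4×row3 = (0, 1, 0, 0, 0)

pivot columns: 0, 1, 3, 4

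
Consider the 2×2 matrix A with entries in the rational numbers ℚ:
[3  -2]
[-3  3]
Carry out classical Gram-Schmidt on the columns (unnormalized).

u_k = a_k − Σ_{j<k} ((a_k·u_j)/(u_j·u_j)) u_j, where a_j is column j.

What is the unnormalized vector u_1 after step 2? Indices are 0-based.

u_1 = (1/2, 1/2)

Step 1: u_0 = a_0 = (3, -3).
Step 2: u_1 = a_1 − (-5/6)·u_0 = (1/2, 1/2).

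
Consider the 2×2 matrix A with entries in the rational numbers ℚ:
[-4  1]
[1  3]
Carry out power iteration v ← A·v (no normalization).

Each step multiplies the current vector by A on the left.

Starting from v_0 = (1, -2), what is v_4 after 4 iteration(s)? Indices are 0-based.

v_0 = (1, -2).
v_1 = A·v_0 = (-6, -5).
v_2 = A·v_1 = (19, -21).
v_3 = A·v_2 = (-97, -44).
v_4 = A·v_3 = (344, -229).

v_4 = (344, -229)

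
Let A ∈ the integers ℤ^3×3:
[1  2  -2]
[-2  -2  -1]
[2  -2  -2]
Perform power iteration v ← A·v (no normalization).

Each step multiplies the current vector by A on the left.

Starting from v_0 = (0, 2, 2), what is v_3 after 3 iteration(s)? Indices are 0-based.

v_3 = (-12, -76, -88)

v_0 = (0, 2, 2).
v_1 = A·v_0 = (0, -6, -8).
v_2 = A·v_1 = (4, 20, 28).
v_3 = A·v_2 = (-12, -76, -88).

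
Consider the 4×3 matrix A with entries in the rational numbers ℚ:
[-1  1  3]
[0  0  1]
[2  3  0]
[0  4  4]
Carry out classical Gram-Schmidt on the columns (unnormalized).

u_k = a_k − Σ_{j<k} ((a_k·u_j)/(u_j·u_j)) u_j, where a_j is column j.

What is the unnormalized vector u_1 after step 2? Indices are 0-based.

Step 1: u_0 = a_0 = (-1, 0, 2, 0).
Step 2: u_1 = a_1 − (1)·u_0 = (2, 0, 1, 4).

u_1 = (2, 0, 1, 4)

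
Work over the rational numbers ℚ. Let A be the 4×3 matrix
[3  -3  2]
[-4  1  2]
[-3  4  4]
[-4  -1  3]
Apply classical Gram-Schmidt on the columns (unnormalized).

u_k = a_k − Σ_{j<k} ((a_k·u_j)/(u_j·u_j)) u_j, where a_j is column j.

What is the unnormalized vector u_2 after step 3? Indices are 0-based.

Step 1: u_0 = a_0 = (3, -4, -3, -4).
Step 2: u_1 = a_1 − (-21/50)·u_0 = (-87/50, -17/25, 137/50, -67/25).
Step 3: u_2 = a_2 − (-13/25)·u_0 − (-32/303)·u_1 = (341/101, -46/303, 827/303, 193/303).

u_2 = (341/101, -46/303, 827/303, 193/303)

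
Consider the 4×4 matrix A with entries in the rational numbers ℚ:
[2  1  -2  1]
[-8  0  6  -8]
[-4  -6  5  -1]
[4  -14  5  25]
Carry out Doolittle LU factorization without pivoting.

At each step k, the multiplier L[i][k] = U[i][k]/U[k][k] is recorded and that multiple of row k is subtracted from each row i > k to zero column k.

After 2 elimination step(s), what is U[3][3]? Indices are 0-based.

U[3][3] = 7

Step 1: pivot at (0,0) is 2.
  row1 ← row1 − (-4)·row0  ⇒  L[1][0]=-4, U row1=(0, 4, -2, -4)
  row2 ← row2 − (-2)·row0  ⇒  L[2][0]=-2, U row2=(0, -4, 1, 1)
  row3 ← row3 − (2)·row0  ⇒  L[3][0]=2, U row3=(0, -16, 9, 23)
Step 2: pivot at (1,1) is 4.
  row2 ← row2 − (-1)·row1  ⇒  L[2][1]=-1, U row2=(0, 0, -1, -3)
  row3 ← row3 − (-4)·row1  ⇒  L[3][1]=-4, U row3=(0, 0, 1, 7)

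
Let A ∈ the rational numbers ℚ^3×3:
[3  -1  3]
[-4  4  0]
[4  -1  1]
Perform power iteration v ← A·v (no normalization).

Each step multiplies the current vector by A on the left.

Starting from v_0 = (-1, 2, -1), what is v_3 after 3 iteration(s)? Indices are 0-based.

v_3 = (-404, 548, -359)

v_0 = (-1, 2, -1).
v_1 = A·v_0 = (-8, 12, -7).
v_2 = A·v_1 = (-57, 80, -51).
v_3 = A·v_2 = (-404, 548, -359).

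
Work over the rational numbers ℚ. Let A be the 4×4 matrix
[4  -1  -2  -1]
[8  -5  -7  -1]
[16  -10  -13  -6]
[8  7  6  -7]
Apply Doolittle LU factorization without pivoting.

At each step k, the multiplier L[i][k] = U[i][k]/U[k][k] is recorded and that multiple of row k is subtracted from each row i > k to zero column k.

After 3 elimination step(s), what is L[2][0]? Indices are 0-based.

L[2][0] = 4

Step 1: pivot at (0,0) is 4.
  row1 ← row1 − (2)·row0  ⇒  L[1][0]=2, U row1=(0, -3, -3, 1)
  row2 ← row2 − (4)·row0  ⇒  L[2][0]=4, U row2=(0, -6, -5, -2)
  row3 ← row3 − (2)·row0  ⇒  L[3][0]=2, U row3=(0, 9, 10, -5)
Step 2: pivot at (1,1) is -3.
  row2 ← row2 − (2)·row1  ⇒  L[2][1]=2, U row2=(0, 0, 1, -4)
  row3 ← row3 − (-3)·row1  ⇒  L[3][1]=-3, U row3=(0, 0, 1, -2)
Step 3: pivot at (2,2) is 1.
  row3 ← row3 − (1)·row2  ⇒  L[3][2]=1, U row3=(0, 0, 0, 2)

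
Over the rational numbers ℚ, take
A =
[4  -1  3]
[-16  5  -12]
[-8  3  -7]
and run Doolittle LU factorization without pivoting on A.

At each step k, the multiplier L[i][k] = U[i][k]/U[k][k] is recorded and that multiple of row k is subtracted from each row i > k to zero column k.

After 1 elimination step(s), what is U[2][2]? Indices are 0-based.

U[2][2] = -1

[col 0] pivot 4
  R1 -= -4*R0 → (0, 1, 0)  (L[1][0] := -4)
  R2 -= -2*R0 → (0, 1, -1)  (L[2][0] := -2)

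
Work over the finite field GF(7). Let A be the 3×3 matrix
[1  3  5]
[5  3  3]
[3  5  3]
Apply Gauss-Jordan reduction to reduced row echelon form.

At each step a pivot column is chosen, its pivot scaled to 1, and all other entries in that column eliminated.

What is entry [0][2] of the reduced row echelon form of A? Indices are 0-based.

[1] R0 /= 1  ⇒  (1, 3, 5)
     R1 -= 5·R0  ⇒  (0, 2, 6)
     R2 -= 3·R0  ⇒  (0, 3, 2)
[2] R1 /= 2  ⇒  (0, 1, 3)
     R0 -= 3·R1  ⇒  (1, 0, 3)
     R2 -= 3·R1  ⇒  (0, 0, 0)
column 2 empty below row 2

M[0][2] = 3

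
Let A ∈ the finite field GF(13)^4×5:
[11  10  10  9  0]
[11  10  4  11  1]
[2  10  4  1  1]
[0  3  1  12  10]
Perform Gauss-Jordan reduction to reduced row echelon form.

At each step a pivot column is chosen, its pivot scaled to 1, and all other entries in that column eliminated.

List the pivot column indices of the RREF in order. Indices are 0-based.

pivot columns: 0, 1, 2, 3

pivot(0,0)=11: scale R0 → (1, 8, 8, 2, 0)
  clear (1,0): R1 −= (11)R0 → (0, 0, 7, 2, 1)
  clear (2,0): R2 −= (2)R0 → (0, 7, 1, 10, 1)
pivot(1,1): swap R1↔R2
pivot(1,1)=7: scale R1 → (0, 1, 2, 7, 2)
  clear (0,1): R0 −= (8)R1 → (1, 0, 5, 11, 10)
  clear (3,1): R3 −= (3)R1 → (0, 0, 8, 4, 4)
pivot(2,2)=7: scale R2 → (0, 0, 1, 4, 2)
  clear (0,2): R0 −= (5)R2 → (1, 0, 0, 4, 0)
  clear (1,2): R1 −= (2)R2 → (0, 1, 0, 12, 11)
  clear (3,2): R3 −= (8)R2 → (0, 0, 0, 11, 1)
pivot(3,3)=11: scale R3 → (0, 0, 0, 1, 6)
  clear (0,3): R0 −= (4)R3 → (1, 0, 0, 0, 2)
  clear (1,3): R1 −= (12)R3 → (0, 1, 0, 0, 4)
  clear (2,3): R2 −= (4)R3 → (0, 0, 1, 0, 4)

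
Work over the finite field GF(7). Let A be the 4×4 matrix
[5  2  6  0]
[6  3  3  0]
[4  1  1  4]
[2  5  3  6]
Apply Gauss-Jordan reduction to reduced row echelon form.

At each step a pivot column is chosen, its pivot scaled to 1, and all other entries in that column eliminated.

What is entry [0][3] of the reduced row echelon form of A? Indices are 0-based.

M[0][3] = 2

step 1: normalize row 0 (÷5) = (1, 6, 4, 0)
  row 1: subtract 6×row0 = (0, 2, 0, 0)
  row 2: subtract 4×row0 = (0, 5, 6, 4)
  row 3: subtract 2×row0 = (0, 0, 2, 6)
step 2: normalize row 1 (÷2) = (0, 1, 0, 0)
  row 0: subtract 6×row1 = (1, 0, 4, 0)
  row 2: subtract 5×row1 = (0, 0, 6, 4)
step 3: normalize row 2 (÷6) = (0, 0, 1, 3)
  row 0: subtract 4×row2 = (1, 0, 0, 2)
  row 3: subtract 2×row2 = (0, 0, 0, 0)
skip col 3 (zero from row 3)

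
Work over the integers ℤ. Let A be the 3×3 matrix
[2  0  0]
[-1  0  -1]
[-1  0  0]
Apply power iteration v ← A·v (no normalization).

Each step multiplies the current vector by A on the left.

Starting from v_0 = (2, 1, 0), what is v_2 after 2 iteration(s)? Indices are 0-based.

v_0 = (2, 1, 0).
v_1 = A·v_0 = (4, -2, -2).
v_2 = A·v_1 = (8, -2, -4).

v_2 = (8, -2, -4)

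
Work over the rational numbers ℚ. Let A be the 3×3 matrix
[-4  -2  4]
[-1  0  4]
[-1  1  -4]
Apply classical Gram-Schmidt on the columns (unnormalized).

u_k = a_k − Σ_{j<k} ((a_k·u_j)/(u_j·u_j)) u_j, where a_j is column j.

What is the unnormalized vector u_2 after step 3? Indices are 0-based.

u_2 = (-28/41, 168/41, -56/41)

Step 1: u_0 = a_0 = (-4, -1, -1).
Step 2: u_1 = a_1 − (7/18)·u_0 = (-4/9, 7/18, 25/18).
Step 3: u_2 = a_2 − (-8/9)·u_0 − (-104/41)·u_1 = (-28/41, 168/41, -56/41).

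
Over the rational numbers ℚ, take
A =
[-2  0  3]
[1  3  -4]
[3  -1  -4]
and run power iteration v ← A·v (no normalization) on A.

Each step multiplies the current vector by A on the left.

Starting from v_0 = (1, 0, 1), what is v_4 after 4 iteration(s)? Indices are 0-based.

v_4 = (-233, 73, 381)

v_0 = (1, 0, 1).
v_1 = A·v_0 = (1, -3, -1).
v_2 = A·v_1 = (-5, -4, 10).
v_3 = A·v_2 = (40, -57, -51).
v_4 = A·v_3 = (-233, 73, 381).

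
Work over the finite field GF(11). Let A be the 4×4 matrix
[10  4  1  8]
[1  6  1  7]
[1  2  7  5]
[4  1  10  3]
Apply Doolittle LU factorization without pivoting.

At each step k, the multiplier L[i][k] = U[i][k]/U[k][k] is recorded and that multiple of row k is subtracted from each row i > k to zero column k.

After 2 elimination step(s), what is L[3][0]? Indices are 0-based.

k=0: U[0][0]=10
  eliminate (1,0): mult=10, new row 1: (0, 10, 2, 4); set L[1][0]=10
  eliminate (2,0): mult=10, new row 2: (0, 6, 8, 2); set L[2][0]=10
  eliminate (3,0): mult=7, new row 3: (0, 6, 3, 2); set L[3][0]=7
k=1: U[1][1]=10
  eliminate (2,1): mult=5, new row 2: (0, 0, 9, 4); set L[2][1]=5
  eliminate (3,1): mult=5, new row 3: (0, 0, 4, 4); set L[3][1]=5

L[3][0] = 7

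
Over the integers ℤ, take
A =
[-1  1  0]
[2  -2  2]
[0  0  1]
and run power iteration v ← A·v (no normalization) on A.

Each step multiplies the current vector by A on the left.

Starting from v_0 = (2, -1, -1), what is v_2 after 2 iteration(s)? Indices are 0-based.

v_2 = (7, -16, -1)

v_0 = (2, -1, -1).
v_1 = A·v_0 = (-3, 4, -1).
v_2 = A·v_1 = (7, -16, -1).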